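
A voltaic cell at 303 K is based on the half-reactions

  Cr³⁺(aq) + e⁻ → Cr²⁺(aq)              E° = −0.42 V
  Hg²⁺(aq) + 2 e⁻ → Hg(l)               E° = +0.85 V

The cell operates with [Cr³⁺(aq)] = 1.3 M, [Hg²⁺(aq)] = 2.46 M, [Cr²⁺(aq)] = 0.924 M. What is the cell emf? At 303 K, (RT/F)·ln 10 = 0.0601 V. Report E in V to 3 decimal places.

+1.273 V

Hg²⁺/Hg is reduced (cathode, E° = +0.85 V) and Cr³⁺/Cr²⁺ is oxidized (anode).
E°cell = +0.85 − (−0.42) = +1.27 V, with n = 2 electrons transferred.
Balancing gives Hg²⁺(aq) + 2 Cr²⁺(aq) → Hg(l) + 2 Cr³⁺(aq); hence Q = [Cr³⁺(aq)]^2 / ([Hg²⁺(aq)]·[Cr²⁺(aq)]^2) = 0.805 (log Q = −0.094).
Applying E = E° − (RT ln10/nF)·log Q gives +1.27 − (0.0601/2)(−0.094) = +1.273 V.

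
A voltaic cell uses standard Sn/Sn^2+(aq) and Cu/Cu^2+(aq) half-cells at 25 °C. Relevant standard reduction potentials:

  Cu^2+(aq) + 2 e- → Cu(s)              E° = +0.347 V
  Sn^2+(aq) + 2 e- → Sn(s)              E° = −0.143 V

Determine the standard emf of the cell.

+0.490 V

Of the two couples in this cell, the one with the more positive reduction potential is reduced at the cathode: here that is Cu²⁺/Cu (+0.347 V); Sn²⁺/Sn (−0.143 V) is the anode.
E°cell = E°(cathode) − E°(anode) = +0.347 − (−0.143) = +0.490 V.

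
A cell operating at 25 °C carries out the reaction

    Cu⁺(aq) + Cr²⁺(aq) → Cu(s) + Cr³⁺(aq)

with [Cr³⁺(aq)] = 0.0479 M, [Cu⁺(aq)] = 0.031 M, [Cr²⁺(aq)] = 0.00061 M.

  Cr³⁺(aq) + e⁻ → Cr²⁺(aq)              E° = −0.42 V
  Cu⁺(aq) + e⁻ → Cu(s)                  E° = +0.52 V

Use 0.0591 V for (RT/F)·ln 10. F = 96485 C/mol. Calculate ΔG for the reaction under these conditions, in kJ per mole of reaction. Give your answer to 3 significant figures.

−71.3 kJ/mol

With Cu⁺/Cu reduced at the cathode, E°cell = +0.52 − (−0.42) = +0.94 V and n = 1.
Here Q = [Cr³⁺(aq)] / ([Cu⁺(aq)]·[Cr²⁺(aq)]) = 2.53×10^3 (log Q = 3.404), giving E = +0.94 − (0.0591/1)·(3.404) = +0.7388 V.
Finally ΔG = −nFE = −(1)(96485 C/mol)(+0.7388 V) = −71.3 kJ/mol.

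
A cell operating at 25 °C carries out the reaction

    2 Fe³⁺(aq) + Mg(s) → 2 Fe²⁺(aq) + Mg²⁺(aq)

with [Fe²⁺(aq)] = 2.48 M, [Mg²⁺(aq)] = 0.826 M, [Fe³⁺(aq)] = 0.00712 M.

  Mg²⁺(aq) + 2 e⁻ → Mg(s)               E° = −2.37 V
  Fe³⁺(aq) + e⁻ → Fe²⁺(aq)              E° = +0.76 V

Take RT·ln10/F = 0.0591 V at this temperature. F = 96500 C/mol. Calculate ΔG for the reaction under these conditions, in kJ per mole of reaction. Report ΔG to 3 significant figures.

E°cell = +0.76 − (−2.37) = +3.13 V; the balanced reaction transfers n = 2 electrons.
The reaction quotient is ([Fe²⁺(aq)]^2·[Mg²⁺(aq)]) / [Fe³⁺(aq)]^2 = 1×10^5; by Nernst, E = +3.13 − (0.0591/2)(5.001) = +2.9822 V.
Finally ΔG = −nFE = −(2)(96500 C/mol)(+2.9822 V) = −576 kJ/mol.

−576 kJ/mol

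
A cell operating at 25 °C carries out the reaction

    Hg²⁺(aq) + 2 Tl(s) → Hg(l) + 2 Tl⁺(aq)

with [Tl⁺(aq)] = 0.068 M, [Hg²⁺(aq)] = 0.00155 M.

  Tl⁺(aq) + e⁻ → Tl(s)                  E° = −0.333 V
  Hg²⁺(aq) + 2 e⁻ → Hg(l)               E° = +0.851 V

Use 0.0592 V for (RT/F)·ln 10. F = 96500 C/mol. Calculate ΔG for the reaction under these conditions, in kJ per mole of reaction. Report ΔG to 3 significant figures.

−226 kJ/mol

With Hg²⁺/Hg reduced at the cathode, E°cell = +0.851 − (−0.333) = +1.184 V and n = 2.
The reaction quotient is [Tl⁺(aq)]^2 / [Hg²⁺(aq)] = 2.98; by Nernst, E = +1.184 − (0.0592/2)(0.475) = +1.1699 V.
Finally ΔG = −nFE = −(2)(96500 C/mol)(+1.1699 V) = −226 kJ/mol.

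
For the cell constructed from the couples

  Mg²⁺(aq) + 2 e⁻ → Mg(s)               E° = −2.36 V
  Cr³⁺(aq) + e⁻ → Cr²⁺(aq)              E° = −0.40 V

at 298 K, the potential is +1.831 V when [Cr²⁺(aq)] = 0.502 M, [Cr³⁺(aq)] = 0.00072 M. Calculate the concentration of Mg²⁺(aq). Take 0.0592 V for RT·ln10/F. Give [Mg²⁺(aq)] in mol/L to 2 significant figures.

0.047 M

With Cr³⁺/Cr²⁺ at the cathode and Mg²⁺/Mg at the anode, E°cell = −0.40 − (−2.36) = +1.96 V (n = 2).
Rearranging E = E° − (0.0592/n)·log Q gives log Q = 2(+1.96 − (+1.831))/0.0592 = 4.358.
Balancing electrons gives 2 Cr³⁺(aq) + Mg(s) → 2 Cr²⁺(aq) + Mg²⁺(aq); thus Q = ([Cr²⁺(aq)]^2·[Mg²⁺(aq)]) / [Cr³⁺(aq)]^2.
Substituting the known concentrations and solving, log [Mg²⁺(aq)] = −1.329 and [Mg²⁺(aq)] = 0.047 M.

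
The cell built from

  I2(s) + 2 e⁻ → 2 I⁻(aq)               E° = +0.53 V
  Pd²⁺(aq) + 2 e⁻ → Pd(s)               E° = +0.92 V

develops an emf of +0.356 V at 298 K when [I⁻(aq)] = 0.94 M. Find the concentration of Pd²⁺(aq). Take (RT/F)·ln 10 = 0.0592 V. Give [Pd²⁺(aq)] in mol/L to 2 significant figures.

Pd²⁺/Pd is the cathode (higher E°); E°cell = +0.92 − (+0.53) = +0.39 V with n = 2.
Since E = E° − (0.0592/n)·log Q, log Q = n(E° − E)/0.0592 = 1.149.
The balanced reaction is Pd²⁺(aq) + 2 I⁻(aq) → Pd(s) + I2(s), so Q = 1 / ([Pd²⁺(aq)]·[I⁻(aq)]^2).
Solving for the unknown gives log [Pd²⁺(aq)] = −1.095, so [Pd²⁺(aq)] ≈ 0.080 M.

0.080 M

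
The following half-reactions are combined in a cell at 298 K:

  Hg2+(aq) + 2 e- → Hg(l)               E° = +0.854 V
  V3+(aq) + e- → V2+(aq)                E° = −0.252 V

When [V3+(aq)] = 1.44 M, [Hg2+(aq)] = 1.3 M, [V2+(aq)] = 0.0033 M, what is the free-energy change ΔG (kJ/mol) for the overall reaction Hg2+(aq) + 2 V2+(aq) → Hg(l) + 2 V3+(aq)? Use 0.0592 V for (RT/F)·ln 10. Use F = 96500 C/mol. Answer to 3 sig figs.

−184 kJ/mol

E°cell = +0.854 − (−0.252) = +1.106 V; the balanced reaction transfers n = 2 electrons.
Q = [V3+(aq)]^2 / ([Hg2+(aq)]·[V2+(aq)]^2) = 1.46×10^5, so log Q = 5.166 and E = +1.106 − (0.0592/2)(5.166) = +0.9531 V.
ΔG = −nFE = −(2)(96500)(+0.9531) J/mol = −184 kJ/mol.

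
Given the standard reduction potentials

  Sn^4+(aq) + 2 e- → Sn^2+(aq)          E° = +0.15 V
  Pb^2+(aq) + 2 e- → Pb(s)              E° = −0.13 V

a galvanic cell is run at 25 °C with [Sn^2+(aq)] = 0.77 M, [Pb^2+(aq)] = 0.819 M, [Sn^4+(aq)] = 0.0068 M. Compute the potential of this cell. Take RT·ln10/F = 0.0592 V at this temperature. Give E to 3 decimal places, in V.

Sn⁴⁺/Sn²⁺ is reduced (cathode, E° = +0.15 V) and Pb²⁺/Pb is oxidized (anode).
E°cell = +0.15 − (−0.13) = +0.28 V, with n = 2 electrons transferred.
The balanced reaction is Sn^4+(aq) + Pb(s) → Sn^2+(aq) + Pb^2+(aq), so Q = ([Sn^2+(aq)]·[Pb^2+(aq)]) / [Sn^4+(aq)] = 92.7 and log Q = 1.967.
By the Nernst equation, E = +0.28 − (0.0592/2)·(1.967) = +0.222 V.

+0.222 V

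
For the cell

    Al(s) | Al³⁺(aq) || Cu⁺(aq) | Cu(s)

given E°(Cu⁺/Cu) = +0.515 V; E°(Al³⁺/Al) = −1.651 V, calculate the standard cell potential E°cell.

+2.166 V

By convention the left-hand electrode in cell notation is the anode (oxidation) and the right-hand electrode is the cathode (reduction).
E°cell = E°(right) − E°(left) = +0.515 − (−1.651) = +2.166 V.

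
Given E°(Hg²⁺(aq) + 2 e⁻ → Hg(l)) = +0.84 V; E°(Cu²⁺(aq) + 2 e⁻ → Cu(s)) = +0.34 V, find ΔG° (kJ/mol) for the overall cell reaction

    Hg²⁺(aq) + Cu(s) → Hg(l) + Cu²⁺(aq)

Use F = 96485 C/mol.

−96.5 kJ/mol

In the reaction as written Hg²⁺(aq) is reduced, so the Hg²⁺/Hg couple is the cathode and Cu²⁺/Cu is the anode.
E°cell = +0.84 − (+0.34) = +0.50 V; balancing electrons gives n = 2.
ΔG° = −nFE°cell = −(2)(96485)(+0.50) J/mol = −96.5 kJ/mol.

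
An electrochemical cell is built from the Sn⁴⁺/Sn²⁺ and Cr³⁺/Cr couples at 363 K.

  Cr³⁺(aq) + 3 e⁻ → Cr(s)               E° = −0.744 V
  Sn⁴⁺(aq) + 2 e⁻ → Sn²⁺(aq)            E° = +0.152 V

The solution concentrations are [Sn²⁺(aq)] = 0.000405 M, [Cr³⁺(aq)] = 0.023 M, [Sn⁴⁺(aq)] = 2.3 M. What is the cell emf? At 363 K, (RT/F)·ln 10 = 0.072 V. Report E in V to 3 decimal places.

The Sn⁴⁺/Sn²⁺ couple has the more positive E°, so it is the cathode; Cr³⁺/Cr is the anode.
E°cell = +0.152 − (−0.744) = +0.896 V, with n = 6 electrons transferred.
The balanced reaction is 3 Sn⁴⁺(aq) + 2 Cr(s) → 3 Sn²⁺(aq) + 2 Cr³⁺(aq), so Q = ([Sn²⁺(aq)]^3·[Cr³⁺(aq)]^2) / [Sn⁴⁺(aq)]^3 = 2.89×10^−15 and log Q = −14.539.
E = E° − (0.072/n)·log Q = +0.896 − (0.072/6)(−14.539) = +1.070 V.

+1.070 V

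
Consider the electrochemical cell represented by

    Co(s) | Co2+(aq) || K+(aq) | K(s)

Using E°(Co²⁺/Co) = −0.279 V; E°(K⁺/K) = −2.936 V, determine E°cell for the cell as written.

By convention the left-hand electrode in cell notation is the anode (oxidation) and the right-hand electrode is the cathode (reduction).
E°cell = E°(right) − E°(left) = −2.936 − (−0.279) = −2.657 V.
The negative sign shows that, as written, the cell would require an external voltage to drive the reaction.

−2.657 V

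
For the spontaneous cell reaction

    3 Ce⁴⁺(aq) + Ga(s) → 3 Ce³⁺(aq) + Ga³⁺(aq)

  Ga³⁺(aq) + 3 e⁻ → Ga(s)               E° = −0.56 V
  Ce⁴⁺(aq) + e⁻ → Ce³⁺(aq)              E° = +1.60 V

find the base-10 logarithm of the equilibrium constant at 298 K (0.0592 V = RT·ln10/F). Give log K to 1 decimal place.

The Ce⁴⁺/Ce³⁺ couple is reduced (cathode); E°cell = +1.60 − (−0.56) = +2.16 V with n = 3.
At equilibrium E = 0, so log K = nE°cell / 0.0592 = (3)(+2.16) / 0.0592 = 109.5.

log K = 109.5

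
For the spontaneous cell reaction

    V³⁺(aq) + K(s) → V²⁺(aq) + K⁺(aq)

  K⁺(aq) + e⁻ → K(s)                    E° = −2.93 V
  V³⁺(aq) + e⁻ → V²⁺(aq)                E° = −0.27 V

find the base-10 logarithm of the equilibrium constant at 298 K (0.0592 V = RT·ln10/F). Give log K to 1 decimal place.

The V³⁺/V²⁺ couple is reduced (cathode); E°cell = −0.27 − (−2.93) = +2.66 V with n = 1.
At equilibrium E = 0, so log K = nE°cell / 0.0592 = (1)(+2.66) / 0.0592 = 44.9.

log K = 44.9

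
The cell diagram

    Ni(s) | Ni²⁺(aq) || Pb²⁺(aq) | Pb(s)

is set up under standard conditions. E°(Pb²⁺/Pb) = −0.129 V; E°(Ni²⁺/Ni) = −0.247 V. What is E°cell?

+0.118 V

By convention the left-hand electrode in cell notation is the anode (oxidation) and the right-hand electrode is the cathode (reduction).
E°cell = E°(right) − E°(left) = −0.129 − (−0.247) = +0.118 V.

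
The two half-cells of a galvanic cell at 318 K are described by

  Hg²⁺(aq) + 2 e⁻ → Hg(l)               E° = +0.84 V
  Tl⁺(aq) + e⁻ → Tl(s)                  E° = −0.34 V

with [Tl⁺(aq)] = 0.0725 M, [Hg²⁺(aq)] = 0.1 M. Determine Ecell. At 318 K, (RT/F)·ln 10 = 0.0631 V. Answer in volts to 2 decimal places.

+1.22 V

Since E°(Hg²⁺/Hg) > E°(Tl⁺/Tl), Hg²⁺/Hg serves as the cathode.
E°cell = E°cat − E°an = +0.84 − (−0.34) = +1.18 V; n = 2.
Balancing gives Hg²⁺(aq) + 2 Tl(s) → Hg(l) + 2 Tl⁺(aq); hence Q = [Tl⁺(aq)]^2 / [Hg²⁺(aq)] = 0.0526 (log Q = −1.279).
By the Nernst equation, E = +1.18 − (0.0631/2)·(−1.279) = +1.22 V.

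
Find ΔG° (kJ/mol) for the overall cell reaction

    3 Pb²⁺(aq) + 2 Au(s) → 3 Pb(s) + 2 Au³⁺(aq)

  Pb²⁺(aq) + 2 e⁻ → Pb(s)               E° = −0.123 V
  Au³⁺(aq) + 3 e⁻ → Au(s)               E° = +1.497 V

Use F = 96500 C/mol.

+938 kJ/mol

In the reaction as written Pb²⁺(aq) is reduced, so the Pb²⁺/Pb couple is the cathode and Au³⁺/Au is the anode.
E°cell = −0.123 − (+1.497) = −1.620 V; balancing electrons gives n = 6.
ΔG° = −nFE°cell = −(6)(96500)(−1.620) J/mol = +938 kJ/mol.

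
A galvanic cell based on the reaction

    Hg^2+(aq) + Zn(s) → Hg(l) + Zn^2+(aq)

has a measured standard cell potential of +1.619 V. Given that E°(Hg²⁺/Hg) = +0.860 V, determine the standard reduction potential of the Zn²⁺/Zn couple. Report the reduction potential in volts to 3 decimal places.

In the reaction as written the Hg²⁺/Hg couple is reduced (cathode) and Zn²⁺/Zn is oxidized (anode), so E°cell = E°(Hg²⁺/Hg) − E°(Zn²⁺/Zn).
E°(Zn²⁺/Zn) = E°(cathode) − E°cell = +0.860 − (+1.619) = −0.759 V.

−0.759 V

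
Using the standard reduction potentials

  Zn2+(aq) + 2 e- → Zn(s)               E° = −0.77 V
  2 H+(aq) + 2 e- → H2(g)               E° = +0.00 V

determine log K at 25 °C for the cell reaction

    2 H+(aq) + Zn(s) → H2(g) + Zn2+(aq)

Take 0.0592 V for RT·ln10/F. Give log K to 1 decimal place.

The 2H⁺/H₂ couple is reduced (cathode); E°cell = +0.00 − (−0.77) = +0.77 V with n = 2.
At equilibrium E = 0, so log K = nE°cell / 0.0592 = (2)(+0.77) / 0.0592 = 26.0.

log K = 26.0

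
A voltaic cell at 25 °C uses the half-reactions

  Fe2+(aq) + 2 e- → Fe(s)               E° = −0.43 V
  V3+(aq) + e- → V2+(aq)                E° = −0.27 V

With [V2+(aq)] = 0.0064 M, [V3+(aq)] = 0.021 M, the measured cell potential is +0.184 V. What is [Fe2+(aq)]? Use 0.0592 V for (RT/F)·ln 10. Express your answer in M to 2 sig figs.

1.7 M

The V³⁺/V²⁺ couple has the larger reduction potential, so it is the cathode: E°cell = −0.27 − (−0.43) = +0.16 V and n = 2.
Rearranging E = E° − (0.0592/n)·log Q gives log Q = 2(+0.16 − (+0.184))/0.0592 = −0.811.
The balanced reaction is 2 V3+(aq) + Fe(s) → 2 V2+(aq) + Fe2+(aq), so Q = ([V2+(aq)]^2·[Fe2+(aq)]) / [V3+(aq)]^2.
Substituting the known concentrations and solving, log [Fe2+(aq)] = 0.221 and [Fe2+(aq)] = 1.7 M.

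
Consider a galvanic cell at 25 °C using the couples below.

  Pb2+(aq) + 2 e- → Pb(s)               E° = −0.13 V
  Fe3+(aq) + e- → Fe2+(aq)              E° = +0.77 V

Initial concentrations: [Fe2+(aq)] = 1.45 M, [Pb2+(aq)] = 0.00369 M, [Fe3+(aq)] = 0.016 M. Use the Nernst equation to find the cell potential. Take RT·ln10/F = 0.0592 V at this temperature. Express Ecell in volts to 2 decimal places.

+0.86 V

Since E°(Fe³⁺/Fe²⁺) > E°(Pb²⁺/Pb), Fe³⁺/Fe²⁺ serves as the cathode.
The standard potential is +0.77 − (−0.13) = +0.90 V and the balanced reaction transfers n = 2 electrons.
For the overall reaction 2 Fe3+(aq) + Pb(s) → 2 Fe2+(aq) + Pb2+(aq), Q = ([Fe2+(aq)]^2·[Pb2+(aq)]) / [Fe3+(aq)]^2 = 30.3, giving log Q = 1.482.
By the Nernst equation, E = +0.90 − (0.0592/2)·(1.482) = +0.86 V.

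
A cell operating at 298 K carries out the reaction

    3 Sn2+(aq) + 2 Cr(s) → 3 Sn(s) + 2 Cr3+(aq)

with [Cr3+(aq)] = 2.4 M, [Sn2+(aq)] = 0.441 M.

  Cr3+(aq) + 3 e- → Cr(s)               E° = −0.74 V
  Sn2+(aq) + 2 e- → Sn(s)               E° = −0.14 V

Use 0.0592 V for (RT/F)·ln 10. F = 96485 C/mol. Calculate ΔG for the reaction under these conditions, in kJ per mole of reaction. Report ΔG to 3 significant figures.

−337 kJ/mol

E°cell = −0.14 − (−0.74) = +0.60 V; the balanced reaction transfers n = 6 electrons.
Q = [Cr3+(aq)]^2 / [Sn2+(aq)]^3 = 67.2, so log Q = 1.827 and E = +0.60 − (0.0592/6)(1.827) = +0.5820 V.
Then ΔG = −nFE = −6 × 96485 × +0.5820 J/mol = −337 kJ/mol.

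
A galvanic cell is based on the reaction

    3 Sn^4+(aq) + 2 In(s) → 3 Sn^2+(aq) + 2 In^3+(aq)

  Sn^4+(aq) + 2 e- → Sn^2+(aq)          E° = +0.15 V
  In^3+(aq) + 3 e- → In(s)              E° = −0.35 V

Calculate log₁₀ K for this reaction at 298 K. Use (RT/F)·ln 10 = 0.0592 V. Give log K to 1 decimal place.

The Sn⁴⁺/Sn²⁺ couple is reduced (cathode); E°cell = +0.15 − (−0.35) = +0.50 V with n = 6.
At equilibrium E = 0, so log K = nE°cell / 0.0592 = (6)(+0.50) / 0.0592 = 50.7.

log K = 50.7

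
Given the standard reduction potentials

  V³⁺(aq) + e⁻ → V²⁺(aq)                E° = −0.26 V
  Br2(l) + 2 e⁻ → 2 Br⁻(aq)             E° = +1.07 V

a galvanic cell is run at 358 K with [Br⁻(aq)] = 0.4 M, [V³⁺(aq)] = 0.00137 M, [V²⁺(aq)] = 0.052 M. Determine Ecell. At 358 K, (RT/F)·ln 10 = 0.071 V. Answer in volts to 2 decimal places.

The Br₂/Br⁻ couple has the more positive E°, so it is the cathode; V³⁺/V²⁺ is the anode.
The standard potential is +1.07 − (−0.26) = +1.33 V and the balanced reaction transfers n = 2 electrons.
The balanced reaction is Br2(l) + 2 V²⁺(aq) → 2 Br⁻(aq) + 2 V³⁺(aq), so Q = ([Br⁻(aq)]^2·[V³⁺(aq)]^2) / [V²⁺(aq)]^2 = 0.000111 and log Q = −3.954.
Applying E = E° − (RT ln10/nF)·log Q gives +1.33 − (0.071/2)(−3.954) = +1.47 V.

+1.47 V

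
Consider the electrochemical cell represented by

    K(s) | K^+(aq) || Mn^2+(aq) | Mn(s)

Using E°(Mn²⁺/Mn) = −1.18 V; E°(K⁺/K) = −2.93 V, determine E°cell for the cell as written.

By convention the left-hand electrode in cell notation is the anode (oxidation) and the right-hand electrode is the cathode (reduction).
E°cell = E°(right) − E°(left) = −1.18 − (−2.93) = +1.75 V.

+1.75 V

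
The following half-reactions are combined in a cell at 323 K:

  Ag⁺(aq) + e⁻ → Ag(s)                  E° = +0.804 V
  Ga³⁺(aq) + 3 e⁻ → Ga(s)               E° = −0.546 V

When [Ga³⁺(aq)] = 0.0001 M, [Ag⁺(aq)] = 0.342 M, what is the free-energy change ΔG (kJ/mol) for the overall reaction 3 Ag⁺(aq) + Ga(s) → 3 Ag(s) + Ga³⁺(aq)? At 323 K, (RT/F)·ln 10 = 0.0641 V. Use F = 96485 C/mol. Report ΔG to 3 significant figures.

E°cell = +0.804 − (−0.546) = +1.350 V; the balanced reaction transfers n = 3 electrons.
Q = [Ga³⁺(aq)] / [Ag⁺(aq)]^3 = 0.0025, so log Q = −2.602 and E = +1.350 − (0.0641/3)(−2.602) = +1.4056 V.
ΔG = −nFE = −(3)(96485)(+1.4056) J/mol = −407 kJ/mol.

−407 kJ/mol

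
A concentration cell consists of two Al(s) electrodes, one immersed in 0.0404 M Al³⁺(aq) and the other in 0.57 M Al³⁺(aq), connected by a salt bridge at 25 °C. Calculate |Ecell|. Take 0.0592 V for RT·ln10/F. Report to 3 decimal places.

For a concentration cell E°cell = 0, since both electrodes use the same couple.
The compartment with the higher Al³⁺(aq) concentration (0.57 M) acts as the cathode; ions are reduced there and produced at the dilute (0.0404 M) anode.
With n = 3, Ecell = −(0.0592/3)·log([dilute]/[conc]) = −(0.0592/3)·log(0.0404/0.57) = +0.023 V.

0.023 V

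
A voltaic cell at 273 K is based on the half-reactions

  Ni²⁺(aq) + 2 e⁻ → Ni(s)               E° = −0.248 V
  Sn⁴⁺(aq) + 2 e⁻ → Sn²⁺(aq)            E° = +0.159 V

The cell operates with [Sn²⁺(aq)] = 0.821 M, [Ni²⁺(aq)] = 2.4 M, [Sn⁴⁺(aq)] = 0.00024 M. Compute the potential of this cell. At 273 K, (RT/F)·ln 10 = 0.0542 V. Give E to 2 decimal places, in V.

+0.30 V

The Sn⁴⁺/Sn²⁺ couple has the more positive E°, so it is the cathode; Ni²⁺/Ni is the anode.
E°cell = +0.159 − (−0.248) = +0.407 V, with n = 2 electrons transferred.
For the overall reaction Sn⁴⁺(aq) + Ni(s) → Sn²⁺(aq) + Ni²⁺(aq), Q = ([Sn²⁺(aq)]·[Ni²⁺(aq)]) / [Sn⁴⁺(aq)] = 8.21×10^3, giving log Q = 3.914.
Applying E = E° − (RT ln10/nF)·log Q gives +0.407 − (0.0542/2)(3.914) = +0.30 V.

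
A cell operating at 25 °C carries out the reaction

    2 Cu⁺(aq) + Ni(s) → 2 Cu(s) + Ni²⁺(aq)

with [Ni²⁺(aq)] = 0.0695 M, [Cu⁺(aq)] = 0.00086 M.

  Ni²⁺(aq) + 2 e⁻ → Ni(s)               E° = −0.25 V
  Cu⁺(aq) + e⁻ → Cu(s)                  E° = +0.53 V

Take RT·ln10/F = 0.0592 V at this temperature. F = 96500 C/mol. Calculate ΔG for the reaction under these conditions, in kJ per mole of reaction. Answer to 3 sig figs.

The standard cell potential is +0.53 − (−0.25) = +0.78 V, with n = 2 electrons in the balanced equation.
Q = [Ni²⁺(aq)] / [Cu⁺(aq)]^2 = 9.4×10^4, so log Q = 4.973 and E = +0.78 − (0.0592/2)(4.973) = +0.6328 V.
Then ΔG = −nFE = −2 × 96500 × +0.6328 J/mol = −122 kJ/mol.

−122 kJ/mol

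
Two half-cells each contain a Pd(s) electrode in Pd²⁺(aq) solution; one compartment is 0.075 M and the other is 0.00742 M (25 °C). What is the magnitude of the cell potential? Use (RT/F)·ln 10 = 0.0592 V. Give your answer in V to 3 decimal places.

0.030 V

For a concentration cell E°cell = 0, since both electrodes use the same couple.
The compartment with the higher Pd²⁺(aq) concentration (0.075 M) acts as the cathode; ions are reduced there and produced at the dilute (0.00742 M) anode.
With n = 2, Ecell = −(0.0592/2)·log([dilute]/[conc]) = −(0.0592/2)·log(0.00742/0.075) = +0.030 V.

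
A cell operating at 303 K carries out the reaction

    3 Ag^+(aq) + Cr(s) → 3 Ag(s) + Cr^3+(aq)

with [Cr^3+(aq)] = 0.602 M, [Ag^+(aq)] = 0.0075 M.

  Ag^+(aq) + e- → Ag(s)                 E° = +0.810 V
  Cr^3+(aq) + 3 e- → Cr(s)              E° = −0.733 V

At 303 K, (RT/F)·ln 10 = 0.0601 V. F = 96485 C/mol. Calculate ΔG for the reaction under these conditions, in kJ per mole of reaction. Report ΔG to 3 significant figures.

E°cell = +0.810 − (−0.733) = +1.543 V; the balanced reaction transfers n = 3 electrons.
The reaction quotient is [Cr^3+(aq)] / [Ag^+(aq)]^3 = 1.43×10^6; by Nernst, E = +1.543 − (0.0601/3)(6.154) = +1.4197 V.
ΔG = −nFE = −(3)(96485)(+1.4197) J/mol = −411 kJ/mol.

−411 kJ/mol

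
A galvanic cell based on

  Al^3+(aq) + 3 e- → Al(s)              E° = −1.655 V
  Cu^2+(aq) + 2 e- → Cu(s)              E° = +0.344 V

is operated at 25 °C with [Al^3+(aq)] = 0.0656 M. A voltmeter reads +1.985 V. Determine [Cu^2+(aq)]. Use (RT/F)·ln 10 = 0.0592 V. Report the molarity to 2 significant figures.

With Cu²⁺/Cu at the cathode and Al³⁺/Al at the anode, E°cell = +0.344 − (−1.655) = +1.999 V (n = 6).
From the Nernst equation, log Q = n(E° − E)/0.0592 = 6·(+1.999 − (+1.985))/0.0592 = 1.419.
For 3 Cu^2+(aq) + 2 Al(s) → 3 Cu(s) + 2 Al^3+(aq), the reaction quotient is Q = [Al^3+(aq)]^2 / [Cu^2+(aq)]^3.
Solving for the unknown gives log [Cu^2+(aq)] = −1.262, so [Cu^2+(aq)] ≈ 0.055 M.

0.055 M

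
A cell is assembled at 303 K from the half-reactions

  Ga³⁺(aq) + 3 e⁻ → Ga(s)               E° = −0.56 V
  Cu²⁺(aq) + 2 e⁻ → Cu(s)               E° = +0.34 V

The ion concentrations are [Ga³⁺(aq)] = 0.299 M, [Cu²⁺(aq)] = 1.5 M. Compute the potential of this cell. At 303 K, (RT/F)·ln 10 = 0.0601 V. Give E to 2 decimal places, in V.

+0.92 V

The Cu²⁺/Cu couple has the more positive E°, so it is the cathode; Ga³⁺/Ga is the anode.
E°cell = E°cat − E°an = +0.34 − (−0.56) = +0.90 V; n = 6.
For the overall reaction 3 Cu²⁺(aq) + 2 Ga(s) → 3 Cu(s) + 2 Ga³⁺(aq), Q = [Ga³⁺(aq)]^2 / [Cu²⁺(aq)]^3 = 0.0265, giving log Q = −1.577.
By the Nernst equation, E = +0.90 − (0.0601/6)·(−1.577) = +0.92 V.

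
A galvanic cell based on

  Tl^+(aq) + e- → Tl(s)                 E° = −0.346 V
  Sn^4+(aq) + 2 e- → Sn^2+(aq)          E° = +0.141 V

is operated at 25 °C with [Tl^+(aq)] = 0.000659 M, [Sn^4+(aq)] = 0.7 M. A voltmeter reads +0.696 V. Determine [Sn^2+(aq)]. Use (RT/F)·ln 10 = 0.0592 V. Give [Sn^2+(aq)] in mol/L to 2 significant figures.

With Sn⁴⁺/Sn²⁺ at the cathode and Tl⁺/Tl at the anode, E°cell = +0.141 − (−0.346) = +0.487 V (n = 2).
Rearranging E = E° − (0.0592/n)·log Q gives log Q = 2(+0.487 − (+0.696))/0.0592 = −7.061.
Balancing electrons gives Sn^4+(aq) + 2 Tl(s) → Sn^2+(aq) + 2 Tl^+(aq); thus Q = ([Sn^2+(aq)]·[Tl^+(aq)]^2) / [Sn^4+(aq)].
Substituting the known concentrations and solving, log [Sn^2+(aq)] = −0.854 and [Sn^2+(aq)] = 0.14 M.

0.14 M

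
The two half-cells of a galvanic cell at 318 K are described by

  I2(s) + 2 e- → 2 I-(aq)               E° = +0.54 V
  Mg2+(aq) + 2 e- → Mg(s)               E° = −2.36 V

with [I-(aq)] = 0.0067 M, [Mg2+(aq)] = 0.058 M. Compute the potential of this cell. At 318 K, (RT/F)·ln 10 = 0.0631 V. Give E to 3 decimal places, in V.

+3.076 V

I₂/I⁻ is reduced (cathode, E° = +0.54 V) and Mg²⁺/Mg is oxidized (anode).
E°cell = E°cat − E°an = +0.54 − (−2.36) = +2.90 V; n = 2.
The balanced reaction is I2(s) + Mg(s) → 2 I-(aq) + Mg2+(aq), so Q = [I-(aq)]^2·[Mg2+(aq)] = 2.6×10^−6 and log Q = −5.584.
E = E° − (0.0631/n)·log Q = +2.90 − (0.0631/2)(−5.584) = +3.076 V.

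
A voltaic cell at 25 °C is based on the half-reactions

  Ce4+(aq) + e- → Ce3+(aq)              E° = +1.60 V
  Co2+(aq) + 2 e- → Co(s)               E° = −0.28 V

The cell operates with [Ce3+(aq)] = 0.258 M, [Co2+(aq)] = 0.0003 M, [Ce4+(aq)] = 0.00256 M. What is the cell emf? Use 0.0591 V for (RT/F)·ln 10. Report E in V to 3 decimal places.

The Ce⁴⁺/Ce³⁺ couple has the more positive E°, so it is the cathode; Co²⁺/Co is the anode.
E°cell = +1.60 − (−0.28) = +1.88 V, with n = 2 electrons transferred.
For the overall reaction 2 Ce4+(aq) + Co(s) → 2 Ce3+(aq) + Co2+(aq), Q = ([Ce3+(aq)]^2·[Co2+(aq)]) / [Ce4+(aq)]^2 = 3.05, giving log Q = 0.484.
E = E° − (0.0591/n)·log Q = +1.88 − (0.0591/2)(0.484) = +1.866 V.

+1.866 V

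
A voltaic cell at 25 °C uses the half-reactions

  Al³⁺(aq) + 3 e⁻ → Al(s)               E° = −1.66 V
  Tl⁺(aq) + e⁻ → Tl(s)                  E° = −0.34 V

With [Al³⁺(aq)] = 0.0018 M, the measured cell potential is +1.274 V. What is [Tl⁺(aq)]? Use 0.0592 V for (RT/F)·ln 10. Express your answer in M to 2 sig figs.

Tl⁺/Tl is the cathode (higher E°); E°cell = −0.34 − (−1.66) = +1.32 V with n = 3.
From the Nernst equation, log Q = n(E° − E)/0.0592 = 3·(+1.32 − (+1.274))/0.0592 = 2.331.
Balancing electrons gives 3 Tl⁺(aq) + Al(s) → 3 Tl(s) + Al³⁺(aq); thus Q = [Al³⁺(aq)] / [Tl⁺(aq)]^3.
Isolating [Tl⁺(aq)] in Q = 10^{2.331} yields log [Tl⁺(aq)] = −1.692, i.e. 0.020 M.

0.020 M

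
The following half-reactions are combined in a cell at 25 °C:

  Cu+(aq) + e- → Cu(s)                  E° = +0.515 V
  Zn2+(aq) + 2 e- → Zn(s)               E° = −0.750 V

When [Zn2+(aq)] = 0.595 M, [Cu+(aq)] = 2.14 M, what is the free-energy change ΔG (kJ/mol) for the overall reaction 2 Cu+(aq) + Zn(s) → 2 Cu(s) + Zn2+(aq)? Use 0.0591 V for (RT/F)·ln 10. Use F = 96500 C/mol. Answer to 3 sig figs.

E°cell = +0.515 − (−0.750) = +1.265 V; the balanced reaction transfers n = 2 electrons.
The reaction quotient is [Zn2+(aq)] / [Cu+(aq)]^2 = 0.13; by Nernst, E = +1.265 − (0.0591/2)(−0.886) = +1.2912 V.
Finally ΔG = −nFE = −(2)(96500 C/mol)(+1.2912 V) = −249 kJ/mol.

−249 kJ/mol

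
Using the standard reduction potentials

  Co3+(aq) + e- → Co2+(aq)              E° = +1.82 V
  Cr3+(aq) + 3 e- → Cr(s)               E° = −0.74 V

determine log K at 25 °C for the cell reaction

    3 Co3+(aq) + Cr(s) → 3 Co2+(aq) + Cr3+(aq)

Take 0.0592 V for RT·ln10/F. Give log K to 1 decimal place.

log K = 129.7

The Co³⁺/Co²⁺ couple is reduced (cathode); E°cell = +1.82 − (−0.74) = +2.56 V with n = 3.
At equilibrium E = 0, so log K = nE°cell / 0.0592 = (3)(+2.56) / 0.0592 = 129.7.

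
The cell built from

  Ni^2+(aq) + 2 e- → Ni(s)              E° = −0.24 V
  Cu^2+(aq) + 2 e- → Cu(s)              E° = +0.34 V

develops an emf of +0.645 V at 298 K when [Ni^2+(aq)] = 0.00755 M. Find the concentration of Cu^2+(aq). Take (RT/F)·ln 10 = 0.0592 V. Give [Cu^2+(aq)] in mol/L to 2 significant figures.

1.2 M

The Cu²⁺/Cu couple has the larger reduction potential, so it is the cathode: E°cell = +0.34 − (−0.24) = +0.58 V and n = 2.
Since E = E° − (0.0592/n)·log Q, log Q = n(E° − E)/0.0592 = −2.196.
The balanced reaction is Cu^2+(aq) + Ni(s) → Cu(s) + Ni^2+(aq), so Q = [Ni^2+(aq)] / [Cu^2+(aq)].
Isolating [Cu^2+(aq)] in Q = 10^{−2.196} yields log [Cu^2+(aq)] = 0.074, i.e. 1.2 M.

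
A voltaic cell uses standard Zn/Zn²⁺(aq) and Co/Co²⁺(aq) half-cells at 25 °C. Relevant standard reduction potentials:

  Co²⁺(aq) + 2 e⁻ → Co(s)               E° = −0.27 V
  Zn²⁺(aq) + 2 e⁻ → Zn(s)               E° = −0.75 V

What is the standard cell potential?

The Co²⁺/Co couple has the higher E°, so Co ion is reduced (cathode) and Zn is oxidized (anode).
E°cell = E°(cathode) − E°(anode) = −0.27 − (−0.75) = +0.48 V.

+0.48 V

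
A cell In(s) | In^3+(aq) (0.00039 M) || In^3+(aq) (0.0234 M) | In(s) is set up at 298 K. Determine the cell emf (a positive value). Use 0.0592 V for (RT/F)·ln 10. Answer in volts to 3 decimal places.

For a concentration cell E°cell = 0, since both electrodes use the same couple.
The compartment with the higher In^3+(aq) concentration (0.0234 M) acts as the cathode; ions are reduced there and produced at the dilute (0.00039 M) anode.
With n = 3, Ecell = −(0.0592/3)·log([dilute]/[conc]) = −(0.0592/3)·log(0.00039/0.0234) = +0.035 V.

0.035 V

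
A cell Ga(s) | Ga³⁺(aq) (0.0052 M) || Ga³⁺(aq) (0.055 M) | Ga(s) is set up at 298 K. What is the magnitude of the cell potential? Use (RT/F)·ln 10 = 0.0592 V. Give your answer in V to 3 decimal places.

0.020 V

For a concentration cell E°cell = 0, since both electrodes use the same couple.
The compartment with the higher Ga³⁺(aq) concentration (0.055 M) acts as the cathode; ions are reduced there and produced at the dilute (0.0052 M) anode.
With n = 3, Ecell = −(0.0592/3)·log([dilute]/[conc]) = −(0.0592/3)·log(0.0052/0.055) = +0.020 V.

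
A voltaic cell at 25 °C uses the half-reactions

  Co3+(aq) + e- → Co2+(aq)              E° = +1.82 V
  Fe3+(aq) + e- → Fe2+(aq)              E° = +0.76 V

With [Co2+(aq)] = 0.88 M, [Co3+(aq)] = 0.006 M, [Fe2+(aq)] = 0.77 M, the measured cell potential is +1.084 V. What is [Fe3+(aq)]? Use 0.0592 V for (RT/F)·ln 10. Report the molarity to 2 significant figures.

0.0021 M

The Co³⁺/Co²⁺ couple has the larger reduction potential, so it is the cathode: E°cell = +1.82 − (+0.76) = +1.06 V and n = 1.
Since E = E° − (0.0592/n)·log Q, log Q = n(E° − E)/0.0592 = −0.405.
For Co3+(aq) + Fe2+(aq) → Co2+(aq) + Fe3+(aq), the reaction quotient is Q = ([Co2+(aq)]·[Fe3+(aq)]) / ([Co3+(aq)]·[Fe2+(aq)]).
Isolating [Fe3+(aq)] in Q = 10^{−0.405} yields log [Fe3+(aq)] = −2.685, i.e. 0.0021 M.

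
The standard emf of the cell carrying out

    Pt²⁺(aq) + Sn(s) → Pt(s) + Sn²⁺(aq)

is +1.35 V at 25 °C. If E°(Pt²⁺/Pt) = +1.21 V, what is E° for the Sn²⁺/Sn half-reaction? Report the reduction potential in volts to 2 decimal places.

In the reaction as written the Pt²⁺/Pt couple is reduced (cathode) and Sn²⁺/Sn is oxidized (anode), so E°cell = E°(Pt²⁺/Pt) − E°(Sn²⁺/Sn).
E°(Sn²⁺/Sn) = E°(cathode) − E°cell = +1.21 − (+1.35) = −0.14 V.

−0.14 V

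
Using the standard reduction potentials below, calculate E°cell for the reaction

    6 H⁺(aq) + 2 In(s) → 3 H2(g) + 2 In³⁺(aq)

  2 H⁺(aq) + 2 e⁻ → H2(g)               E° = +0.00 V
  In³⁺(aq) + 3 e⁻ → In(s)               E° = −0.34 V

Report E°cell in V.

H⁺(aq) gains electrons, so the 2H⁺/H₂ couple is the cathode; the In³⁺/In couple is the anode.
E°cell = E°(cathode) − E°(anode) = +0.00 − (−0.34) = +0.34 V.
The positive value indicates the reaction is spontaneous as written.

+0.34 V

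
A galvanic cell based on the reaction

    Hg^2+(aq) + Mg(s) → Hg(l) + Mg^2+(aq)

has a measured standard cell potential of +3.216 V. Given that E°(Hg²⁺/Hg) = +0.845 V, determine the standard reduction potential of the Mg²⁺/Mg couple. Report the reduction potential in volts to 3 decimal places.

−2.371 V

In the reaction as written the Hg²⁺/Hg couple is reduced (cathode) and Mg²⁺/Mg is oxidized (anode), so E°cell = E°(Hg²⁺/Hg) − E°(Mg²⁺/Mg).
E°(Mg²⁺/Mg) = E°(cathode) − E°cell = +0.845 − (+3.216) = −2.371 V.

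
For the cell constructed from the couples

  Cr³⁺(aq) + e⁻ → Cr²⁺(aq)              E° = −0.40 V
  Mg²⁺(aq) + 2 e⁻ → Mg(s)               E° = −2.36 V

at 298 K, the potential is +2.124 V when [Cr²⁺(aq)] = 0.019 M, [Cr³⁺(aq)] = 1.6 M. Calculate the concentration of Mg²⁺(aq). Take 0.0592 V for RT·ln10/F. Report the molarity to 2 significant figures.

0.020 M

Cr³⁺/Cr²⁺ is the cathode (higher E°); E°cell = −0.40 − (−2.36) = +1.96 V with n = 2.
Since E = E° − (0.0592/n)·log Q, log Q = n(E° − E)/0.0592 = −5.541.
For 2 Cr³⁺(aq) + Mg(s) → 2 Cr²⁺(aq) + Mg²⁺(aq), the reaction quotient is Q = ([Cr²⁺(aq)]^2·[Mg²⁺(aq)]) / [Cr³⁺(aq)]^2.
Solving for the unknown gives log [Mg²⁺(aq)] = −1.690, so [Mg²⁺(aq)] ≈ 0.020 M.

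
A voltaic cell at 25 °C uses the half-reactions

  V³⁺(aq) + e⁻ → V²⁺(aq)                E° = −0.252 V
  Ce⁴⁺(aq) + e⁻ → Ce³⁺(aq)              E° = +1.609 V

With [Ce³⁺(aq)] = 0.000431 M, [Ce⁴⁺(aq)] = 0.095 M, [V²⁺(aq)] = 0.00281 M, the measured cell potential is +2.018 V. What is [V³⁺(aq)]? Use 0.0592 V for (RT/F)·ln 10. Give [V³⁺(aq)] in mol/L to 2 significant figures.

Ce⁴⁺/Ce³⁺ is the cathode (higher E°); E°cell = +1.609 − (−0.252) = +1.861 V with n = 1.
From the Nernst equation, log Q = n(E° − E)/0.0592 = 1·(+1.861 − (+2.018))/0.0592 = −2.652.
For Ce⁴⁺(aq) + V²⁺(aq) → Ce³⁺(aq) + V³⁺(aq), the reaction quotient is Q = ([Ce³⁺(aq)]·[V³⁺(aq)]) / ([Ce⁴⁺(aq)]·[V²⁺(aq)]).
Solving for the unknown gives log [V³⁺(aq)] = −2.860, so [V³⁺(aq)] ≈ 0.0014 M.

0.0014 M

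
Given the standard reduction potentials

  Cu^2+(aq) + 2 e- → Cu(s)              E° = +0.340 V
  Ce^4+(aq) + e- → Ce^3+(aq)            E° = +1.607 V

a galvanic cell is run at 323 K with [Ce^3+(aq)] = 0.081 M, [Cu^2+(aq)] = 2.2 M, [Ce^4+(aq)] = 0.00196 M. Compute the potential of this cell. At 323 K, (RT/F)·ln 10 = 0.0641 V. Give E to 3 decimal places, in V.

+1.152 V

The Ce⁴⁺/Ce³⁺ couple has the more positive E°, so it is the cathode; Cu²⁺/Cu is the anode.
E°cell = E°cat − E°an = +1.607 − (+0.340) = +1.267 V; n = 2.
The balanced reaction is 2 Ce^4+(aq) + Cu(s) → 2 Ce^3+(aq) + Cu^2+(aq), so Q = ([Ce^3+(aq)]^2·[Cu^2+(aq)]) / [Ce^4+(aq)]^2 = 3.76×10^3 and log Q = 3.575.
By the Nernst equation, E = +1.267 − (0.0641/2)·(3.575) = +1.152 V.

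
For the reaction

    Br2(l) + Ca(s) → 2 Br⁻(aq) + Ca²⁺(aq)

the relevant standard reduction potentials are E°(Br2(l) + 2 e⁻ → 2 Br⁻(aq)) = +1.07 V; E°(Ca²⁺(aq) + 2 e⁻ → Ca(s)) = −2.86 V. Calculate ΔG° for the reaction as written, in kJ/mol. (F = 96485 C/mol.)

In the reaction as written Br2(l) is reduced, so the Br₂/Br⁻ couple is the cathode and Ca²⁺/Ca is the anode.
E°cell = +1.07 − (−2.86) = +3.93 V; balancing electrons gives n = 2.
ΔG° = −nFE°cell = −(2)(96485)(+3.93) J/mol = −758 kJ/mol.

−758 kJ/mol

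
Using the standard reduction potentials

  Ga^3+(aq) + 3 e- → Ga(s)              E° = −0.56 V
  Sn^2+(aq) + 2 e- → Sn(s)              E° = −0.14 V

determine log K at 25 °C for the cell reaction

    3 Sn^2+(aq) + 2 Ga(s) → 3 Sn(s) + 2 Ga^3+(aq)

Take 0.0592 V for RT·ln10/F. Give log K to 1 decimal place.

log K = 42.6

The Sn²⁺/Sn couple is reduced (cathode); E°cell = −0.14 − (−0.56) = +0.42 V with n = 6.
At equilibrium E = 0, so log K = nE°cell / 0.0592 = (6)(+0.42) / 0.0592 = 42.6.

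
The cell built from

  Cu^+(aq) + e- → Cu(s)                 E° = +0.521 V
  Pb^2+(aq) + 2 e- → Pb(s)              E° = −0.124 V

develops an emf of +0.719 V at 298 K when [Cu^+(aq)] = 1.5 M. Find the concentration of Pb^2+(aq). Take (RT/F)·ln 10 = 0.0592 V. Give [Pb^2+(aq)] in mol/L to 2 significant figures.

With Cu⁺/Cu at the cathode and Pb²⁺/Pb at the anode, E°cell = +0.521 − (−0.124) = +0.645 V (n = 2).
Since E = E° − (0.0592/n)·log Q, log Q = n(E° − E)/0.0592 = −2.500.
Balancing electrons gives 2 Cu^+(aq) + Pb(s) → 2 Cu(s) + Pb^2+(aq); thus Q = [Pb^2+(aq)] / [Cu^+(aq)]^2.
Substituting the known concentrations and solving, log [Pb^2+(aq)] = −2.148 and [Pb^2+(aq)] = 0.0071 M.

0.0071 M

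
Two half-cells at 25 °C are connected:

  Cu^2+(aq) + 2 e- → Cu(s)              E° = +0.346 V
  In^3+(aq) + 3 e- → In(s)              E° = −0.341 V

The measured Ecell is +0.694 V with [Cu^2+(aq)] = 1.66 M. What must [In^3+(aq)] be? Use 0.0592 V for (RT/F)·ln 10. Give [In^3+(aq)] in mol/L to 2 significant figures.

Cu²⁺/Cu is the cathode (higher E°); E°cell = +0.346 − (−0.341) = +0.687 V with n = 6.
Rearranging E = E° − (0.0592/n)·log Q gives log Q = 6(+0.687 − (+0.694))/0.0592 = −0.709.
For 3 Cu^2+(aq) + 2 In(s) → 3 Cu(s) + 2 In^3+(aq), the reaction quotient is Q = [In^3+(aq)]^2 / [Cu^2+(aq)]^3.
Substituting the known concentrations and solving, log [In^3+(aq)] = −0.024 and [In^3+(aq)] = 0.95 M.

0.95 M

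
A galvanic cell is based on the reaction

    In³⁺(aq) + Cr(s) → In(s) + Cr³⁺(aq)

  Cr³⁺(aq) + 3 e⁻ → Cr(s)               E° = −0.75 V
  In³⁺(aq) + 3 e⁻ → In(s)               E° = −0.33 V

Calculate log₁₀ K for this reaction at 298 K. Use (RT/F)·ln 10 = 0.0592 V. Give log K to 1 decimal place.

The In³⁺/In couple is reduced (cathode); E°cell = −0.33 − (−0.75) = +0.42 V with n = 3.
At equilibrium E = 0, so log K = nE°cell / 0.0592 = (3)(+0.42) / 0.0592 = 21.3.

log K = 21.3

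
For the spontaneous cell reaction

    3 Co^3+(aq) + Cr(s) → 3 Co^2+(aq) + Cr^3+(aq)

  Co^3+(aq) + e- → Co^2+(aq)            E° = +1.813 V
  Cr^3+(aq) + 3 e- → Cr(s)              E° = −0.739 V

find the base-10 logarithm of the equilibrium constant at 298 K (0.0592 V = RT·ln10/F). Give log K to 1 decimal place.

The Co³⁺/Co²⁺ couple is reduced (cathode); E°cell = +1.813 − (−0.739) = +2.552 V with n = 3.
At equilibrium E = 0, so log K = nE°cell / 0.0592 = (3)(+2.552) / 0.0592 = 129.3.

log K = 129.3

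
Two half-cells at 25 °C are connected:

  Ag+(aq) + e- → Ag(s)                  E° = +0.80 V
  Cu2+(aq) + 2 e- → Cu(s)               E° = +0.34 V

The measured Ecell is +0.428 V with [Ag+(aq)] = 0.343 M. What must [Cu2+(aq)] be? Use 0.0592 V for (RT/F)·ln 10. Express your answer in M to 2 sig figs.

The Ag⁺/Ag couple has the larger reduction potential, so it is the cathode: E°cell = +0.80 − (+0.34) = +0.46 V and n = 2.
From the Nernst equation, log Q = n(E° − E)/0.0592 = 2·(+0.46 − (+0.428))/0.0592 = 1.081.
The balanced reaction is 2 Ag+(aq) + Cu(s) → 2 Ag(s) + Cu2+(aq), so Q = [Cu2+(aq)] / [Ag+(aq)]^2.
Isolating [Cu2+(aq)] in Q = 10^{1.081} yields log [Cu2+(aq)] = 0.152, i.e. 1.4 M.

1.4 M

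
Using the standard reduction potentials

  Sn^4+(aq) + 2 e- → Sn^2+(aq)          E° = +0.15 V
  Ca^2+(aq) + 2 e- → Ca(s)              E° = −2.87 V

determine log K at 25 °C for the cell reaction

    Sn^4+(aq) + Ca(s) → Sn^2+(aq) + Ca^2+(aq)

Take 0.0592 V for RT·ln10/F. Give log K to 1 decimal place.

log K = 102.0

The Sn⁴⁺/Sn²⁺ couple is reduced (cathode); E°cell = +0.15 − (−2.87) = +3.02 V with n = 2.
At equilibrium E = 0, so log K = nE°cell / 0.0592 = (2)(+3.02) / 0.0592 = 102.0.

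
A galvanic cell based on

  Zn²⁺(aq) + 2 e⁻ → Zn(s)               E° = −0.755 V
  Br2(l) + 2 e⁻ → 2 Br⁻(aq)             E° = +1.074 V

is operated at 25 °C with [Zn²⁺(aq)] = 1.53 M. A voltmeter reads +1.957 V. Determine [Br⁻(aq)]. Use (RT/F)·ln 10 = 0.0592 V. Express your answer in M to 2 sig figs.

0.0056 M

With Br₂/Br⁻ at the cathode and Zn²⁺/Zn at the anode, E°cell = +1.074 − (−0.755) = +1.829 V (n = 2).
Since E = E° − (0.0592/n)·log Q, log Q = n(E° − E)/0.0592 = −4.324.
The balanced reaction is Br2(l) + Zn(s) → 2 Br⁻(aq) + Zn²⁺(aq), so Q = [Br⁻(aq)]^2·[Zn²⁺(aq)].
Substituting the known concentrations and solving, log [Br⁻(aq)] = −2.254 and [Br⁻(aq)] = 0.0056 M.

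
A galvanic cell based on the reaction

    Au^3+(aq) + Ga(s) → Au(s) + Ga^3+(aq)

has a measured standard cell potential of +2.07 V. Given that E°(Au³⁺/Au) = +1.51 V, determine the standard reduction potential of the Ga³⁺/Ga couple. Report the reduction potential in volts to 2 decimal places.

In the reaction as written the Au³⁺/Au couple is reduced (cathode) and Ga³⁺/Ga is oxidized (anode), so E°cell = E°(Au³⁺/Au) − E°(Ga³⁺/Ga).
E°(Ga³⁺/Ga) = E°(cathode) − E°cell = +1.51 − (+2.07) = −0.56 V.

−0.56 V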